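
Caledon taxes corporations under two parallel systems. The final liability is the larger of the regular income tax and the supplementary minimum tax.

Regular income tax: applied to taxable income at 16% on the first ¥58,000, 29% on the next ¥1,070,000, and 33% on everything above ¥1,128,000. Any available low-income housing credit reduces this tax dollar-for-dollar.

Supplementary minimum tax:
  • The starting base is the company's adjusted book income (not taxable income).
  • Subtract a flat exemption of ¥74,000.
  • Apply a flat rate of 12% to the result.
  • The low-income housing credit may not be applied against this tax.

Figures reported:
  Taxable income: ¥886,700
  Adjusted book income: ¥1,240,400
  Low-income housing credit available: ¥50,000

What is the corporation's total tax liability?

Regular income tax:
  ¥58,000 × 16% = ¥9,280
  ¥828,700 × 29% = ¥240,323
  → ¥249,603
  Less low-income housing credit ¥50,000 → ¥199,603

Supplementary minimum tax:
  Base (adjusted book income): ¥1,240,400
  Less exemption ¥74,000 → base ¥1,166,400
  ¥1,166,400 × 12% = ¥139,968

¥199,603 > ¥139,968, so the regular income tax governs.

¥199,603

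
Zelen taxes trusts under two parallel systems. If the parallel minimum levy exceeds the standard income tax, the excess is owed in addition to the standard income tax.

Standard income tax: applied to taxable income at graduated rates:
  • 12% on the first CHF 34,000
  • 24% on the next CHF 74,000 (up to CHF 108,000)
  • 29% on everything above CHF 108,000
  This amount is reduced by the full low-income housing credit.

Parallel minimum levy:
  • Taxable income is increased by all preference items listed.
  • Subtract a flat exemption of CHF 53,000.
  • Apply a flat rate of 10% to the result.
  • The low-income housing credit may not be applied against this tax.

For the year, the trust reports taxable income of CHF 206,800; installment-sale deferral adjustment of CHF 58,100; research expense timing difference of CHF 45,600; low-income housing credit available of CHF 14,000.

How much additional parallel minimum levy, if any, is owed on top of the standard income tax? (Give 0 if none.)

Standard income tax:
  CHF 34,000 × 12% = CHF 4,080
  CHF 74,000 × 24% = CHF 17,760
  CHF 98,800 × 29% = CHF 28,652
  → CHF 50,492
  Less low-income housing credit CHF 14,000 → CHF 36,492

Parallel minimum levy:
  Adjusted income: CHF 206,800 + CHF 58,100 + CHF 45,600 = CHF 310,500
  Less exemption CHF 53,000 → base CHF 257,500
  CHF 257,500 × 10% = CHF 25,750

CHF 25,750 ≤ CHF 36,492, so no add-on is due.

CHF 0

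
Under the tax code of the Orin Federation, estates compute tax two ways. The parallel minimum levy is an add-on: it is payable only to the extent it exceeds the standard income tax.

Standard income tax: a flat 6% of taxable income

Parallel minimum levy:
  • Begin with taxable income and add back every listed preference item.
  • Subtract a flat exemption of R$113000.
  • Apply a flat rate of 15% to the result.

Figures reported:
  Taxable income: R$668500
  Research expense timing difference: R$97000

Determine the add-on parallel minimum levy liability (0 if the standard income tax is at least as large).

Standard income tax:
  R$668500 × 6% = R$40110

Parallel minimum levy:
  Adjusted income: R$668500 + R$97000 = R$765500
  Less exemption R$113000 → base R$652500
  R$652500 × 15% = R$97875

Excess of parallel minimum levy over standard income tax: R$97875 − R$40110 = R$57765.

R$57765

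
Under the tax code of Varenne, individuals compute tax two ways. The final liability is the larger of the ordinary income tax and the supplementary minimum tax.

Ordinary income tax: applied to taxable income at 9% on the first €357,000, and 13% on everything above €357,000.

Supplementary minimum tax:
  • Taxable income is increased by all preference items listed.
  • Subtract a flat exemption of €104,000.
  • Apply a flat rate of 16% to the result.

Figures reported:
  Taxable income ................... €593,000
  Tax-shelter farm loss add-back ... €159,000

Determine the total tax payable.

Supplementary minimum tax:
  Adjusted income: €593,000 + €159,000 = €752,000
  Less exemption €104,000 → base €648,000
  €648,000 × 16% = €103,680

Ordinary income tax:
  €357,000 × 9% = €32,130
  €236,000 × 13% = €30,680
  → €62,810

€103,680 > €62,810, so the supplementary minimum tax is the binding amount.

€103,680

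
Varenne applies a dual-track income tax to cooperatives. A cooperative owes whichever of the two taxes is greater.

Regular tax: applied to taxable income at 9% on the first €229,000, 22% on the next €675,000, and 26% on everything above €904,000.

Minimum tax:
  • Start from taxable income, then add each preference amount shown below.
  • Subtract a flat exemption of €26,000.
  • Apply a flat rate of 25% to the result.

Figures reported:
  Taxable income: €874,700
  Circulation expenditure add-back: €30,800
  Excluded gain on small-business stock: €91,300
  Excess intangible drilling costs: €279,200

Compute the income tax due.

€312,500

Regular tax:
  €229,000 × 9% = €20,610
  €645,700 × 22% = €142,054
  → €162,664

Minimum tax:
  Adjusted income: €874,700 + €30,800 + €91,300 + €279,200 = €1,276,000
  Less exemption €26,000 → base €1,250,000
  €1,250,000 × 25% = €312,500

€312,500 > €162,664, so the minimum tax is the binding amount.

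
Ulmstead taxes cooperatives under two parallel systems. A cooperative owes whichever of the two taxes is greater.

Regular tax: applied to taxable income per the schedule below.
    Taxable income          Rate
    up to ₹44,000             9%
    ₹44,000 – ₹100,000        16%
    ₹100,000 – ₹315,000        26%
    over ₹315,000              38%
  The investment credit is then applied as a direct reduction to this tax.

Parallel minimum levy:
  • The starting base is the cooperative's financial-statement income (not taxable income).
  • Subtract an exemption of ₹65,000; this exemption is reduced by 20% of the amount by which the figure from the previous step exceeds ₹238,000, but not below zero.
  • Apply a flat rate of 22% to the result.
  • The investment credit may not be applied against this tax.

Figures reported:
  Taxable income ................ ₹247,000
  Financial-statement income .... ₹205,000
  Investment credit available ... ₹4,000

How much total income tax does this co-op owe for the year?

Regular tax:
  ₹44,000 × 9% = ₹3,960
  ₹56,000 × 16% = ₹8,960
  ₹147,000 × 26% = ₹38,220
  → ₹51,140
  Less investment credit ₹4,000 → ₹47,140

Parallel minimum levy:
  Base (financial-statement income): ₹205,000
  Exemption: ₹205,000 ≤ ₹238,000, so full ₹65,000 applies
  Base: ₹205,000 − ₹65,000 = ₹140,000
  ₹140,000 × 22% = ₹30,800

₹47,140 > ₹30,800, so the regular tax governs.

₹47,140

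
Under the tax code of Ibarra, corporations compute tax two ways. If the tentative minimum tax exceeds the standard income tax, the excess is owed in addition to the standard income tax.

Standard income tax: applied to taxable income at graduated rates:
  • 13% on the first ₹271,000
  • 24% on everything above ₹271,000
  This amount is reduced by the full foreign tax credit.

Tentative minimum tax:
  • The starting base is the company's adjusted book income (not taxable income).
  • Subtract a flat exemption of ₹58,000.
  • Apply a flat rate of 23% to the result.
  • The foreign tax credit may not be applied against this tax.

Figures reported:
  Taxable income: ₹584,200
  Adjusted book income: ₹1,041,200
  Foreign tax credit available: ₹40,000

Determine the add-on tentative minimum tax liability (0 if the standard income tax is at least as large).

₹155,738

Standard income tax:
  ₹271,000 × 13% = ₹35,230
  ₹313,200 × 24% = ₹75,168
  → ₹110,398
  Less foreign tax credit ₹40,000 → ₹70,398

Tentative minimum tax:
  Base (adjusted book income): ₹1,041,200
  Less exemption ₹58,000 → base ₹983,200
  ₹983,200 × 23% = ₹226,136

Excess of tentative minimum tax over standard income tax: ₹226,136 − ₹70,398 = ₹155,738.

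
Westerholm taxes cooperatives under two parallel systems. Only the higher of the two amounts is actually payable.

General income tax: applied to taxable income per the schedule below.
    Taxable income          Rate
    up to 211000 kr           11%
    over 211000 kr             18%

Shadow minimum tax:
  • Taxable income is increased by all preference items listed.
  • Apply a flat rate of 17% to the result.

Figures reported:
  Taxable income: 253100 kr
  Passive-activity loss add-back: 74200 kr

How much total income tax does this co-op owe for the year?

55641 kr

Shadow minimum tax:
  Adjusted income: 253100 kr + 74200 kr = 327300 kr
  327300 kr × 17% = 55641 kr

General income tax:
  211000 kr × 11% = 23210 kr
  42100 kr × 18% = 7578 kr
  → 30788 kr

55641 kr > 30788 kr, so the shadow minimum tax is the binding amount.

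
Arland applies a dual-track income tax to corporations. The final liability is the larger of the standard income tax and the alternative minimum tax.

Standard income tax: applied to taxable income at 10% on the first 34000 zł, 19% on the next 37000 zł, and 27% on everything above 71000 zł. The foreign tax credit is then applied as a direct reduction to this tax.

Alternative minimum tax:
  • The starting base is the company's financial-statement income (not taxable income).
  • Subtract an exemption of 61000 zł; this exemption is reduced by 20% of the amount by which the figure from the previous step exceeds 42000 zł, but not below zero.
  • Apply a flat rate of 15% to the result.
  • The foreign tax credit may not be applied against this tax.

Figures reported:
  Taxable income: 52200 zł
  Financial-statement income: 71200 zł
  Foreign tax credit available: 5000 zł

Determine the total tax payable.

Standard income tax:
  34000 zł × 10% = 3400 zł
  18200 zł × 19% = 3458 zł
  → 6858 zł
  Less foreign tax credit 5000 zł → 1858 zł

Alternative minimum tax:
  Base (financial-statement income): 71200 zł
  Exemption: 61000 zł − 20% × (71200 zł − 42000 zł) = 61000 zł − 5840 zł = 55160 zł
  Base: 71200 zł − 55160 zł = 16040 zł
  16040 zł × 15% = 2406 zł

2406 zł > 1858 zł, so the alternative minimum tax is the binding amount.

2406 zł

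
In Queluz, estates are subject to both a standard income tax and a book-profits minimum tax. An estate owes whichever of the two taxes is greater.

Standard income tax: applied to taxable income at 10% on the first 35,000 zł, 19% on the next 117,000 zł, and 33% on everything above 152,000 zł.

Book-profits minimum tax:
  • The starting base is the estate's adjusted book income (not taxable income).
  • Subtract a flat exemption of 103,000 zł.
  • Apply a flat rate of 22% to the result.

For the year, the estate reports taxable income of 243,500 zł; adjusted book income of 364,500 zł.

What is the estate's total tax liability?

57,530 zł

Standard income tax:
  35,000 zł × 10% = 3,500 zł
  117,000 zł × 19% = 22,230 zł
  91,500 zł × 33% = 30,195 zł
  → 55,925 zł

Book-profits minimum tax:
  Base (adjusted book income): 364,500 zł
  Less exemption 103,000 zł → base 261,500 zł
  261,500 zł × 22% = 57,530 zł

57,530 zł > 55,925 zł, so the book-profits minimum tax is the binding amount.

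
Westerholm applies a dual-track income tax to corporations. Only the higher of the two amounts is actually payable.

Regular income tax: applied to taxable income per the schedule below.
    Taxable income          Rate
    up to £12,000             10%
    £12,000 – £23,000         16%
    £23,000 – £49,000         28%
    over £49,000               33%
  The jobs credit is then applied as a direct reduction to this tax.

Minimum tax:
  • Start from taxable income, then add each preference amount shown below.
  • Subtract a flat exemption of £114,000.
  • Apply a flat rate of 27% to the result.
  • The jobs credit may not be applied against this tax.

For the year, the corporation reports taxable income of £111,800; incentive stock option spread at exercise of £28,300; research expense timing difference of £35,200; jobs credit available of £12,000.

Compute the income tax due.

Regular income tax:
  £12,000 × 10% = £1,200
  £11,000 × 16% = £1,760
  £26,000 × 28% = £7,280
  £62,800 × 33% = £20,724
  → £30,964
  Less jobs credit £12,000 → £18,964

Minimum tax:
  Adjusted income: £111,800 + £28,300 + £35,200 = £175,300
  Less exemption £114,000 → base £61,300
  £61,300 × 27% = £16,551

£18,964 > £16,551, so the regular income tax governs.

£18,964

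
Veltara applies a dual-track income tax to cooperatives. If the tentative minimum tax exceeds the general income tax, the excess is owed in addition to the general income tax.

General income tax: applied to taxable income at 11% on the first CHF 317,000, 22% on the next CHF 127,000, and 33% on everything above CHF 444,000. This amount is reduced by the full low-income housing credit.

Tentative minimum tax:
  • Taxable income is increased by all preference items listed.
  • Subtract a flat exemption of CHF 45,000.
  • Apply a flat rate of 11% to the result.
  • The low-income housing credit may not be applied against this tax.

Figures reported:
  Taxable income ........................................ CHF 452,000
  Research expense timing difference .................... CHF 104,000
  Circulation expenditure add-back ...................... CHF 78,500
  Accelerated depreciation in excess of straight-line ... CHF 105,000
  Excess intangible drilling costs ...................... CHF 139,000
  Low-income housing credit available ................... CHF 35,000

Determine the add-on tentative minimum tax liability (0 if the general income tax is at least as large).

CHF 61,235

Tentative minimum tax:
  Adjusted income: CHF 452,000 + CHF 104,000 + CHF 78,500 + CHF 105,000 + CHF 139,000 = CHF 878,500
  Less exemption CHF 45,000 → base CHF 833,500
  CHF 833,500 × 11% = CHF 91,685

General income tax:
  CHF 317,000 × 11% = CHF 34,870
  CHF 127,000 × 22% = CHF 27,940
  CHF 8,000 × 33% = CHF 2,640
  → CHF 65,450
  Less low-income housing credit CHF 35,000 → CHF 30,450

Excess of tentative minimum tax over general income tax: CHF 91,685 − CHF 30,450 = CHF 61,235.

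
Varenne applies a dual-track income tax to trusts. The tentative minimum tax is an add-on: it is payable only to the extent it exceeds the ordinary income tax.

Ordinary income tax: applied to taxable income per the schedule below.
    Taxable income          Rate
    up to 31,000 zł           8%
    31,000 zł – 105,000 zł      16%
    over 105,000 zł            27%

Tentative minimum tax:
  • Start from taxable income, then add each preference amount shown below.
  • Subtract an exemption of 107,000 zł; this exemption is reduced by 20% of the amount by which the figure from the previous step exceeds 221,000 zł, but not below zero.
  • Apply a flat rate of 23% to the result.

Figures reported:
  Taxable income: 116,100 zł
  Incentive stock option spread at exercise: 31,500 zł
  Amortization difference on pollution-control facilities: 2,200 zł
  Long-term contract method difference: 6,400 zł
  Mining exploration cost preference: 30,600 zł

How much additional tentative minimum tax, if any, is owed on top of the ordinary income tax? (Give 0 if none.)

Tentative minimum tax:
  Adjusted income: 116,100 zł + 31,500 zł + 2,200 zł + 6,400 zł + 30,600 zł = 186,800 zł
  Exemption: 186,800 zł ≤ 221,000 zł, so full 107,000 zł applies
  Base: 186,800 zł − 107,000 zł = 79,800 zł
  79,800 zł × 23% = 18,354 zł

Ordinary income tax:
  31,000 zł × 8% = 2,480 zł
  74,000 zł × 16% = 11,840 zł
  11,100 zł × 27% = 2,997 zł
  → 17,317 zł

Excess of tentative minimum tax over ordinary income tax: 18,354 zł − 17,317 zł = 1,037 zł.

1,037 zł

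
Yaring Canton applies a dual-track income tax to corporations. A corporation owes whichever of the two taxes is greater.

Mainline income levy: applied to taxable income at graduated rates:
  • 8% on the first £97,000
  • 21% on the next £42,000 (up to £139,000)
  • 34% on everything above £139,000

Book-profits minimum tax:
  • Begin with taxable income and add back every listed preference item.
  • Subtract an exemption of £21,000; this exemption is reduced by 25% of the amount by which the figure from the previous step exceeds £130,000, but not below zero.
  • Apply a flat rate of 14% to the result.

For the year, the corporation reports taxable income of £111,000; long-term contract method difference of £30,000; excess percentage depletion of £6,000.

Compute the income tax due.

Book-profits minimum tax:
  Adjusted income: £111,000 + £30,000 + £6,000 = £147,000
  Exemption: £21,000 − 25% × (£147,000 − £130,000) = £21,000 − £4,250 = £16,750
  Base: £147,000 − £16,750 = £130,250
  £130,250 × 14% = £18,235

Mainline income levy:
  £97,000 × 8% = £7,760
  £14,000 × 21% = £2,940
  → £10,700

£18,235 > £10,700, so the book-profits minimum tax is the binding amount.

£18,235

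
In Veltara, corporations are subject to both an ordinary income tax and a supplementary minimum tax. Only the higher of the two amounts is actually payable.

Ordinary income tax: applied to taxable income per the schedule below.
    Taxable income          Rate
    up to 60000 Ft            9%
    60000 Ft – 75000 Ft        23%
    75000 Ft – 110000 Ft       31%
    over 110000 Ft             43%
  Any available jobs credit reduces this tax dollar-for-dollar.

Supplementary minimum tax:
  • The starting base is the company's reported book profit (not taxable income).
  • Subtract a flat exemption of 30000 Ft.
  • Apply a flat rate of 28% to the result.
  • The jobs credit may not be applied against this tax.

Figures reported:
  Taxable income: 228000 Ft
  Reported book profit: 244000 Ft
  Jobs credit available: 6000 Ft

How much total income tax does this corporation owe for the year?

Supplementary minimum tax:
  Base (reported book profit): 244000 Ft
  Less exemption 30000 Ft → base 214000 Ft
  214000 Ft × 28% = 59920 Ft

Ordinary income tax:
  60000 Ft × 9% = 5400 Ft
  15000 Ft × 23% = 3450 Ft
  35000 Ft × 31% = 10850 Ft
  118000 Ft × 43% = 50740 Ft
  → 70440 Ft
  Less jobs credit 6000 Ft → 64440 Ft

64440 Ft > 59920 Ft, so the ordinary income tax governs.

64440 Ft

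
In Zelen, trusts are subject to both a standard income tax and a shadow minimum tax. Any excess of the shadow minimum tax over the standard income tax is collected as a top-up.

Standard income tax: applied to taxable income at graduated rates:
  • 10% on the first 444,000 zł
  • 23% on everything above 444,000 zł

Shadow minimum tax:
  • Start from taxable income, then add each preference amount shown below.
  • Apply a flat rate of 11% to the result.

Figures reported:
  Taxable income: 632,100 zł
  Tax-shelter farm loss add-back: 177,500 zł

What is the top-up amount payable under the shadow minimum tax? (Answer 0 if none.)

1,393 zł

Standard income tax:
  444,000 zł × 10% = 44,400 zł
  188,100 zł × 23% = 43,263 zł
  → 87,663 zł

Shadow minimum tax:
  Adjusted income: 632,100 zł + 177,500 zł = 809,600 zł
  809,600 zł × 11% = 89,056 zł

Excess of shadow minimum tax over standard income tax: 89,056 zł − 87,663 zł = 1,393 zł.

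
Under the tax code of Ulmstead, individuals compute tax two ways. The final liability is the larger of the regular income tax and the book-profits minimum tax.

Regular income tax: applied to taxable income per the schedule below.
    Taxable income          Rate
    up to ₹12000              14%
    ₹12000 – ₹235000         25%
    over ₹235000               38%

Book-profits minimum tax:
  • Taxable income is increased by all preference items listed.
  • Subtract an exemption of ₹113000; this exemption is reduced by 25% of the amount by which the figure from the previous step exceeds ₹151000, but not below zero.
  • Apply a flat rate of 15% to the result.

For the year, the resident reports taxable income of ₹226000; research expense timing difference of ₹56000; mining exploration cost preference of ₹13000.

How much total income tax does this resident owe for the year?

Book-profits minimum tax:
  Adjusted income: ₹226000 + ₹56000 + ₹13000 = ₹295000
  Exemption: ₹113000 − 25% × (₹295000 − ₹151000) = ₹113000 − ₹36000 = ₹77000
  Base: ₹295000 − ₹77000 = ₹218000
  ₹218000 × 15% = ₹32700

Regular income tax:
  ₹12000 × 14% = ₹1680
  ₹214000 × 25% = ₹53500
  → ₹55180

₹55180 > ₹32700, so the regular income tax governs.

₹55180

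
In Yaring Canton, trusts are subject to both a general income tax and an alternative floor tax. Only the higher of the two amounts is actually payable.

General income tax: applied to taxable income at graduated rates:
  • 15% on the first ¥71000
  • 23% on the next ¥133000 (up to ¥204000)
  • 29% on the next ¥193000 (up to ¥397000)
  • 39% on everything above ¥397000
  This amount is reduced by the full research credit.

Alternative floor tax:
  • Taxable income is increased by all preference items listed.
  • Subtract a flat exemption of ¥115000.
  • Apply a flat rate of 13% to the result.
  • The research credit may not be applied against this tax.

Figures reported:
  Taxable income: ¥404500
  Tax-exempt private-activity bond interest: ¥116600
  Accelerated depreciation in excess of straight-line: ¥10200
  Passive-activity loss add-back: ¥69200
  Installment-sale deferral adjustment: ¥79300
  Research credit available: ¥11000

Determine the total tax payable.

¥89135

General income tax:
  ¥71000 × 15% = ¥10650
  ¥133000 × 23% = ¥30590
  ¥193000 × 29% = ¥55970
  ¥7500 × 39% = ¥2925
  → ¥100135
  Less research credit ¥11000 → ¥89135

Alternative floor tax:
  Adjusted income: ¥404500 + ¥116600 + ¥10200 + ¥69200 + ¥79300 = ¥679800
  Less exemption ¥115000 → base ¥564800
  ¥564800 × 13% = ¥73424

¥89135 > ¥73424, so the general income tax governs.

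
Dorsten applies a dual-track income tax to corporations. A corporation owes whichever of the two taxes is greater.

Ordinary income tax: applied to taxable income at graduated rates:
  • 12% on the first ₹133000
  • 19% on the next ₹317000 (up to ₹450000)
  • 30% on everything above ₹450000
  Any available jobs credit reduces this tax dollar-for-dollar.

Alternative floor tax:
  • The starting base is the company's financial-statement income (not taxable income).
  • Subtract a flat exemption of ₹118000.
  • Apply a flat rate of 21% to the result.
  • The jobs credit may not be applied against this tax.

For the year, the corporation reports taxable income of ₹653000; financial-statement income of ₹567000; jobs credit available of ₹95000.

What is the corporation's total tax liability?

₹94290

Alternative floor tax:
  Base (financial-statement income): ₹567000
  Less exemption ₹118000 → base ₹449000
  ₹449000 × 21% = ₹94290

Ordinary income tax:
  ₹133000 × 12% = ₹15960
  ₹317000 × 19% = ₹60230
  ₹203000 × 30% = ₹60900
  → ₹137090
  Less jobs credit ₹95000 → ₹42090

₹94290 > ₹42090, so the alternative floor tax is the binding amount.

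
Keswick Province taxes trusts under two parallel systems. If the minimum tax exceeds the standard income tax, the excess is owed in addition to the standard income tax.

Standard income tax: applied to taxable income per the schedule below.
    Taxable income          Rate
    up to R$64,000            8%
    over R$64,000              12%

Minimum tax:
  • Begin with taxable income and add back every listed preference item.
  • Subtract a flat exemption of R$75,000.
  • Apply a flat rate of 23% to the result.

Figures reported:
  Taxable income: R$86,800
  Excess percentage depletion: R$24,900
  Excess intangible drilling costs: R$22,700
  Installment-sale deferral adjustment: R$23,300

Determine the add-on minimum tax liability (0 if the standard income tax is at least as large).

Standard income tax:
  R$64,000 × 8% = R$5,120
  R$22,800 × 12% = R$2,736
  → R$7,856

Minimum tax:
  Adjusted income: R$86,800 + R$24,900 + R$22,700 + R$23,300 = R$157,700
  Less exemption R$75,000 → base R$82,700
  R$82,700 × 23% = R$19,021

Excess of minimum tax over standard income tax: R$19,021 − R$7,856 = R$11,165.

R$11,165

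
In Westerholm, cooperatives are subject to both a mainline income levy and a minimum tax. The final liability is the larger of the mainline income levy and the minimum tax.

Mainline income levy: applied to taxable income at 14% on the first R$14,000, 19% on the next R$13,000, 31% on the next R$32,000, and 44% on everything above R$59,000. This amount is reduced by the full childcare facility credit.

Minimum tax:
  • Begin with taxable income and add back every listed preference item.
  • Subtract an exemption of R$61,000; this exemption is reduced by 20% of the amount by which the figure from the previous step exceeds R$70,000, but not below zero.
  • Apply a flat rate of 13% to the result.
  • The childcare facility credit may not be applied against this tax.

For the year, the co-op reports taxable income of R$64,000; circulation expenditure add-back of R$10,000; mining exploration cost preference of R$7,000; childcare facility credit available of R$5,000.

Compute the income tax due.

R$11,550

Minimum tax:
  Adjusted income: R$64,000 + R$10,000 + R$7,000 = R$81,000
  Exemption: R$61,000 − 20% × (R$81,000 − R$70,000) = R$61,000 − R$2,200 = R$58,800
  Base: R$81,000 − R$58,800 = R$22,200
  R$22,200 × 13% = R$2,886

Mainline income levy:
  R$14,000 × 14% = R$1,960
  R$13,000 × 19% = R$2,470
  R$32,000 × 31% = R$9,920
  R$5,000 × 44% = R$2,200
  → R$16,550
  Less childcare facility credit R$5,000 → R$11,550

R$11,550 > R$2,886, so the mainline income levy governs.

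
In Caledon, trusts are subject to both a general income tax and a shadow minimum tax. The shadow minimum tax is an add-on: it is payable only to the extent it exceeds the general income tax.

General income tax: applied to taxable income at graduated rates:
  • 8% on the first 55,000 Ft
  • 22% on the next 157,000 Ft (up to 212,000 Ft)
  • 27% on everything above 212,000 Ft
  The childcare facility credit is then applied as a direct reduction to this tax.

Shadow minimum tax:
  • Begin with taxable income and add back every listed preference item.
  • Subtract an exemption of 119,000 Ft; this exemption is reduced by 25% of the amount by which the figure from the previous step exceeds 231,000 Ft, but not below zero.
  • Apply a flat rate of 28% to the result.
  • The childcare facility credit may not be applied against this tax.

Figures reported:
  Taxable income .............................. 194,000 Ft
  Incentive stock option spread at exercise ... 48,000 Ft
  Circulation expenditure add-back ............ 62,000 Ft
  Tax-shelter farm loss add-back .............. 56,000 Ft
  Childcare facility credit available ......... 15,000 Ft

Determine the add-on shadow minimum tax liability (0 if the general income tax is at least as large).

Shadow minimum tax:
  Adjusted income: 194,000 Ft + 48,000 Ft + 62,000 Ft + 56,000 Ft = 360,000 Ft
  Exemption: 119,000 Ft − 25% × (360,000 Ft − 231,000 Ft) = 119,000 Ft − 32,250 Ft = 86,750 Ft
  Base: 360,000 Ft − 86,750 Ft = 273,250 Ft
  273,250 Ft × 28% = 76,510 Ft

General income tax:
  55,000 Ft × 8% = 4,400 Ft
  139,000 Ft × 22% = 30,580 Ft
  → 34,980 Ft
  Less childcare facility credit 15,000 Ft → 19,980 Ft

Excess of shadow minimum tax over general income tax: 76,510 Ft − 19,980 Ft = 56,530 Ft.

56,530 Ft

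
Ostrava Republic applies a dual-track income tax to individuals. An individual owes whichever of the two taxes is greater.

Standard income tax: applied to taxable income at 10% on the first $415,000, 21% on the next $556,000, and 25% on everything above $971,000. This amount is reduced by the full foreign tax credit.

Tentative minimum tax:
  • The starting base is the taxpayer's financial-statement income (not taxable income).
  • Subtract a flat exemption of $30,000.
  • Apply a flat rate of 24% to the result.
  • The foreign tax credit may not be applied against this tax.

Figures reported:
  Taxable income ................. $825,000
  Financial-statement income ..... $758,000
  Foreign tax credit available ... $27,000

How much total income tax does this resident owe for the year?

Tentative minimum tax:
  Base (financial-statement income): $758,000
  Less exemption $30,000 → base $728,000
  $728,000 × 24% = $174,720

Standard income tax:
  $415,000 × 10% = $41,500
  $410,000 × 21% = $86,100
  → $127,600
  Less foreign tax credit $27,000 → $100,600

$174,720 > $100,600, so the tentative minimum tax is the binding amount.

$174,720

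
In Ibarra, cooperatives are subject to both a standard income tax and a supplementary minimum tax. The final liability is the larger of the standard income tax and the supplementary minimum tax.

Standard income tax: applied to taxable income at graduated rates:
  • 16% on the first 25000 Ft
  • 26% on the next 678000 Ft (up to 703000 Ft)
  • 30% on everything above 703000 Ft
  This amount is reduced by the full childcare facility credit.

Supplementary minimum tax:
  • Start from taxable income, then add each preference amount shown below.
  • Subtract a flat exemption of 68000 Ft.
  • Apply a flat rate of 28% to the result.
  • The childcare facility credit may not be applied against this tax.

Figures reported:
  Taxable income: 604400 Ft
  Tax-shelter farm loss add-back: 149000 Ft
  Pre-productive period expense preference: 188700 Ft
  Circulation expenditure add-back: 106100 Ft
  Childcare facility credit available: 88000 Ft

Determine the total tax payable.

Supplementary minimum tax:
  Adjusted income: 604400 Ft + 149000 Ft + 188700 Ft + 106100 Ft = 1048200 Ft
  Less exemption 68000 Ft → base 980200 Ft
  980200 Ft × 28% = 274456 Ft

Standard income tax:
  25000 Ft × 16% = 4000 Ft
  579400 Ft × 26% = 150644 Ft
  → 154644 Ft
  Less childcare facility credit 88000 Ft → 66644 Ft

274456 Ft > 66644 Ft, so the supplementary minimum tax is the binding amount.

274456 Ft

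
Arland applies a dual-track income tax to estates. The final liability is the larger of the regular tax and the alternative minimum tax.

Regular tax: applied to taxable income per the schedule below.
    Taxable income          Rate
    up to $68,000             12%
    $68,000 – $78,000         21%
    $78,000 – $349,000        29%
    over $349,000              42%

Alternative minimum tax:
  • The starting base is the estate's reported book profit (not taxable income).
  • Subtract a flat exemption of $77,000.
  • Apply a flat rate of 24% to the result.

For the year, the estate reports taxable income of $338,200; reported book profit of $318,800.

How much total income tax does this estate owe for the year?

Alternative minimum tax:
  Base (reported book profit): $318,800
  Less exemption $77,000 → base $241,800
  $241,800 × 24% = $58,032

Regular tax:
  $68,000 × 12% = $8,160
  $10,000 × 21% = $2,100
  $260,200 × 29% = $75,458
  → $85,718

$85,718 > $58,032, so the regular tax governs.

$85,718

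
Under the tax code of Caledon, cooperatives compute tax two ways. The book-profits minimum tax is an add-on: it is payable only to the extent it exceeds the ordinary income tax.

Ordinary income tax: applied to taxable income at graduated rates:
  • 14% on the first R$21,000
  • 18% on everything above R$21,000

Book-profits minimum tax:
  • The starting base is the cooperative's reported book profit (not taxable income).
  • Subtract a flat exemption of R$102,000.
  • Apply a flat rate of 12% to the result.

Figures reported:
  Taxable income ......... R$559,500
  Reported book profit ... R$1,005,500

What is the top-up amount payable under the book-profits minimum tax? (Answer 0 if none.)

Ordinary income tax:
  R$21,000 × 14% = R$2,940
  R$538,500 × 18% = R$96,930
  → R$99,870

Book-profits minimum tax:
  Base (reported book profit): R$1,005,500
  Less exemption R$102,000 → base R$903,500
  R$903,500 × 12% = R$108,420

Excess of book-profits minimum tax over ordinary income tax: R$108,420 − R$99,870 = R$8,550.

R$8,550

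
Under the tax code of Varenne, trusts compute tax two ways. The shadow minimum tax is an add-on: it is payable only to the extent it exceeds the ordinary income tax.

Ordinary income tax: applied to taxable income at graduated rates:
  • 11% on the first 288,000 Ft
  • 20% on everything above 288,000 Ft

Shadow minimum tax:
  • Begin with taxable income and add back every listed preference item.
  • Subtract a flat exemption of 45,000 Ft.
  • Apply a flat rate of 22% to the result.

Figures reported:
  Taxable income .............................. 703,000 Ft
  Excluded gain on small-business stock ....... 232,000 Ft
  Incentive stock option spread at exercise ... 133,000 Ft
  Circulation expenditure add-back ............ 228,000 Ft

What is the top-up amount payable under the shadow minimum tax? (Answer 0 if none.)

Ordinary income tax:
  288,000 Ft × 11% = 31,680 Ft
  415,000 Ft × 20% = 83,000 Ft
  → 114,680 Ft

Shadow minimum tax:
  Adjusted income: 703,000 Ft + 232,000 Ft + 133,000 Ft + 228,000 Ft = 1,296,000 Ft
  Less exemption 45,000 Ft → base 1,251,000 Ft
  1,251,000 Ft × 22% = 275,220 Ft

Excess of shadow minimum tax over ordinary income tax: 275,220 Ft − 114,680 Ft = 160,540 Ft.

160,540 Ft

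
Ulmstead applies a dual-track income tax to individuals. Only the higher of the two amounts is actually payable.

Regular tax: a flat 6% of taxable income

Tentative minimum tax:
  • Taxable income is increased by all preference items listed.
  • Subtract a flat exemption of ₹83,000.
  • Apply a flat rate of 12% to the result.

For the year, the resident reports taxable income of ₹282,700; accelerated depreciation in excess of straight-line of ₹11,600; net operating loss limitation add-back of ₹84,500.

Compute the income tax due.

Tentative minimum tax:
  Adjusted income: ₹282,700 + ₹11,600 + ₹84,500 = ₹378,800
  Less exemption ₹83,000 → base ₹295,800
  ₹295,800 × 12% = ₹35,496

Regular tax:
  ₹282,700 × 6% = ₹16,962

₹35,496 > ₹16,962, so the tentative minimum tax is the binding amount.

₹35,496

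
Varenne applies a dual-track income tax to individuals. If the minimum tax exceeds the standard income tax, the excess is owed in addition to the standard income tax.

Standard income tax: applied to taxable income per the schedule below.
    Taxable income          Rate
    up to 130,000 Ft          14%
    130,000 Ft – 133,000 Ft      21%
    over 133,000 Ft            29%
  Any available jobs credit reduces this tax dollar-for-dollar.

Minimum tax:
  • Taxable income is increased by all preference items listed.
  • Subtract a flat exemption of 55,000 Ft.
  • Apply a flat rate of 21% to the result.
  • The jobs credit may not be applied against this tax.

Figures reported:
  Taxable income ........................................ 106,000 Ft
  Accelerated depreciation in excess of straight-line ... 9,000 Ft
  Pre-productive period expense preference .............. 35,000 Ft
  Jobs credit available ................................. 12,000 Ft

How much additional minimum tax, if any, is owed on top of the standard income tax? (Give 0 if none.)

17,110 Ft

Standard income tax:
  106,000 Ft × 14% = 14,840 Ft
  Less jobs credit 12,000 Ft → 2,840 Ft

Minimum tax:
  Adjusted income: 106,000 Ft + 9,000 Ft + 35,000 Ft = 150,000 Ft
  Less exemption 55,000 Ft → base 95,000 Ft
  95,000 Ft × 21% = 19,950 Ft

Excess of minimum tax over standard income tax: 19,950 Ft − 2,840 Ft = 17,110 Ft.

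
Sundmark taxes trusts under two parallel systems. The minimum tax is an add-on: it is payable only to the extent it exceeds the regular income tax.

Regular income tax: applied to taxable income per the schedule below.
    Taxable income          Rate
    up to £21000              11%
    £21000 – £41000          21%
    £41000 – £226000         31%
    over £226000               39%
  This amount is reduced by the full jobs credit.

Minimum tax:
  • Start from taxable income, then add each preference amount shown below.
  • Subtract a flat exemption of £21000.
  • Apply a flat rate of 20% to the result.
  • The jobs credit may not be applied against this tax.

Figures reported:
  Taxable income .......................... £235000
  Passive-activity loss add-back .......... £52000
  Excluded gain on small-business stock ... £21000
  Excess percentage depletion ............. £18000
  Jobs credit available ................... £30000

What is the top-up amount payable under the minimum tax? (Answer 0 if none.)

Minimum tax:
  Adjusted income: £235000 + £52000 + £21000 + £18000 = £326000
  Less exemption £21000 → base £305000
  £305000 × 20% = £61000

Regular income tax:
  £21000 × 11% = £2310
  £20000 × 21% = £4200
  £185000 × 31% = £57350
  £9000 × 39% = £3510
  → £67370
  Less jobs credit £30000 → £37370

Excess of minimum tax over regular income tax: £61000 − £37370 = £23630.

£23630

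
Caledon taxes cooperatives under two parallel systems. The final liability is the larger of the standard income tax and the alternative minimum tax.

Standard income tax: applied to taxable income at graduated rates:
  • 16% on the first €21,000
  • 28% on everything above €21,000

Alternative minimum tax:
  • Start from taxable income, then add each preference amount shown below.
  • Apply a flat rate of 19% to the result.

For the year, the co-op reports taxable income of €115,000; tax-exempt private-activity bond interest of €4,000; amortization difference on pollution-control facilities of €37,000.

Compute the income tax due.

€29,680

Standard income tax:
  €21,000 × 16% = €3,360
  €94,000 × 28% = €26,320
  → €29,680

Alternative minimum tax:
  Adjusted income: €115,000 + €4,000 + €37,000 = €156,000
  €156,000 × 19% = €29,640

€29,680 > €29,640, so the standard income tax governs.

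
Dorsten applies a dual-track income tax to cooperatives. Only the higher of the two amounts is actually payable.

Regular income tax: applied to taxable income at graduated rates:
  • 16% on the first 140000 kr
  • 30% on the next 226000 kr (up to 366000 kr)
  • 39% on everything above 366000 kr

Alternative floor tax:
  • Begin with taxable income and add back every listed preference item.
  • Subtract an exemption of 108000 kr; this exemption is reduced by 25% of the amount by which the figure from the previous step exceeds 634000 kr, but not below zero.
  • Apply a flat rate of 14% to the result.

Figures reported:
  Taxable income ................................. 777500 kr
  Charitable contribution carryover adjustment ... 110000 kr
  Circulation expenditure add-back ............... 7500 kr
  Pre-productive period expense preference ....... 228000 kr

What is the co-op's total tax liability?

Regular income tax:
  140000 kr × 16% = 22400 kr
  226000 kr × 30% = 67800 kr
  411500 kr × 39% = 160485 kr
  → 250685 kr

Alternative floor tax:
  Adjusted income: 777500 kr + 110000 kr + 7500 kr + 228000 kr = 1123000 kr
  Exemption: 25% × (1123000 kr − 634000 kr) = 122250 kr ≥ 108000 kr, so the exemption is fully phased out
  Base: 1123000 kr − 0 kr = 1123000 kr
  1123000 kr × 14% = 157220 kr

250685 kr > 157220 kr, so the regular income tax governs.

250685 kr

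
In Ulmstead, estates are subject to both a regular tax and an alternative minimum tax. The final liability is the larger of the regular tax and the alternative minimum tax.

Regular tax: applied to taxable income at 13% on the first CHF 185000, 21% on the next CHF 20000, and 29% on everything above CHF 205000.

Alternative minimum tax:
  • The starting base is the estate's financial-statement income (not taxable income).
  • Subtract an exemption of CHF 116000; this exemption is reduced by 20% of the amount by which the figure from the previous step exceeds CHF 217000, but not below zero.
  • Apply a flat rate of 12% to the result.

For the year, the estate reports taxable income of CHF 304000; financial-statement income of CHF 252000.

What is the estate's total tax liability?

CHF 56960

Alternative minimum tax:
  Base (financial-statement income): CHF 252000
  Exemption: CHF 116000 − 20% × (CHF 252000 − CHF 217000) = CHF 116000 − CHF 7000 = CHF 109000
  Base: CHF 252000 − CHF 109000 = CHF 143000
  CHF 143000 × 12% = CHF 17160

Regular tax:
  CHF 185000 × 13% = CHF 24050
  CHF 20000 × 21% = CHF 4200
  CHF 99000 × 29% = CHF 28710
  → CHF 56960

CHF 56960 > CHF 17160, so the regular tax governs.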